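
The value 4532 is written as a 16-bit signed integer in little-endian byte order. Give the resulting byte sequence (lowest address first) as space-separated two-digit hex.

4532 in hexadecimal, padded to 16 bits, is 0x11B4.
Split into bytes (most-significant first): 11 B4.
Little-endian stores the least-significant byte at the lowest address.
So at ascending addresses the bytes are B4 11.

B4 11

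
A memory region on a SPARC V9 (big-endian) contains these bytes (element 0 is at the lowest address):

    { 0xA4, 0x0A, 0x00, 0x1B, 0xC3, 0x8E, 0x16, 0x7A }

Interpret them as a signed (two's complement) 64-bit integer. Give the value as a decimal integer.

-6626483782477277574

In big-endian order the high byte comes first in memory.
The bytes are already most-significant first: 0xA40A001BC38E167A.
Top bit is set, so as a signed 64-bit value this is 0xA40A001BC38E167A − 2^64 = -6626483782477277574.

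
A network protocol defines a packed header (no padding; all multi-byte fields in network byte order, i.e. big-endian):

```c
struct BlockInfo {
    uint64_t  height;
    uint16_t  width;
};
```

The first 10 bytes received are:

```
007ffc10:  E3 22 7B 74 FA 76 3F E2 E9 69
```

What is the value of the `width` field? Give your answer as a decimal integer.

59753

`width` follows `height` (8 bytes), so it starts at byte offset 8 and occupies 2 bytes.
Bytes at offsets 8..9: E9 69.
Big-endian stores the most-significant byte at the lowest address.
The bytes are already most-significant first: 0xE969.
0xE969 = 59753.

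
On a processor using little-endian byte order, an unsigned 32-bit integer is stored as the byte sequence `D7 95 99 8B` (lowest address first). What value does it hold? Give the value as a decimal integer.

2342098391

Little-endian stores the least-significant byte at the lowest address.
Reassemble most-significant byte first: 8B 99 95 D7 → 0x8B9995D7.
0x8B9995D7 = 2342098391.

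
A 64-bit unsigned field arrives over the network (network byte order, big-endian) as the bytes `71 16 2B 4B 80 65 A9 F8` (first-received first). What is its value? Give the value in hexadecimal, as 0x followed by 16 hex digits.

0x71162B4B8065A9F8

Big-endian: lowest address holds the most-significant byte.
The bytes are already most-significant first: 0x71162B4B8065A9F8.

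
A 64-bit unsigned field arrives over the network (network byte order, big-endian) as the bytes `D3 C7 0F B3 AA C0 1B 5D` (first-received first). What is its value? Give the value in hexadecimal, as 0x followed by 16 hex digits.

0xD3C70FB3AAC01B5D

Big-endian: lowest address holds the most-significant byte.
The bytes are already most-significant first: 0xD3C70FB3AAC01B5D.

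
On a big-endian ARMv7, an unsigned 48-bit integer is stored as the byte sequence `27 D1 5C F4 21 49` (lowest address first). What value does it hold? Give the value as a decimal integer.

43780161151305

In big-endian order the high byte comes first in memory.
The bytes are already most-significant first: 0x27D15CF42149.
0x27D15CF42149 = 43780161151305.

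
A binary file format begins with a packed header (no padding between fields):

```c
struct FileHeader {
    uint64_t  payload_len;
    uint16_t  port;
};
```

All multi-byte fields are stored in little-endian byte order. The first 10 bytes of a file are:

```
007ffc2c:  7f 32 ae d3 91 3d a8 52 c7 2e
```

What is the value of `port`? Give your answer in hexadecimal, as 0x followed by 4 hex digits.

0x2EC7

`port` follows `payload_len` (8 bytes), so it starts at byte offset 8 and occupies 2 bytes.
Bytes at offsets 8..9: C7 2E.
Little-endian: lowest address holds the least-significant byte.
Reassemble most-significant byte first: 2E C7 → 0x2EC7.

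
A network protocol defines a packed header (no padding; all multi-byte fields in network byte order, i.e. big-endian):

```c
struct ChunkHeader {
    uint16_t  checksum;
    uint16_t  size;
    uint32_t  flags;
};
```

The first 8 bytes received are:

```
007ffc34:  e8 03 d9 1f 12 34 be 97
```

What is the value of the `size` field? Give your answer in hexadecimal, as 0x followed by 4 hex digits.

`size` follows `checksum` (2 bytes), so it starts at byte offset 2 and occupies 2 bytes.
Bytes at offsets 2..3: D9 1F.
Big-endian: lowest address holds the most-significant byte.
The bytes are already most-significant first: 0xD91F.

0xD91F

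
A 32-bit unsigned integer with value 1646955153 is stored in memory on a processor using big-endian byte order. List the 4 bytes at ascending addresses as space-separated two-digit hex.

1646955153 in hexadecimal, padded to 32 bits, is 0x622A8A91.
Split into bytes (most-significant first): 62 2A 8A 91.
In big-endian order the high byte comes first in memory.
So the memory order matches the most-significant-first order: 62 2A 8A 91.

62 2A 8A 91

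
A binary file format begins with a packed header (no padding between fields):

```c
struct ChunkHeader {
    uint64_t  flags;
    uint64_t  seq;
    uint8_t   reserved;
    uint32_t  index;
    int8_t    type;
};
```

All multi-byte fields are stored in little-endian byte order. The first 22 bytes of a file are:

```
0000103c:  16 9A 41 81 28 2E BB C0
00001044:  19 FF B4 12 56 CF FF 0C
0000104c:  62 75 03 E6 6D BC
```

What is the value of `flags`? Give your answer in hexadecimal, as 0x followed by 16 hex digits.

`flags` is the first field, at byte offset 0, occupying 8 bytes.
Bytes at offsets 0..7: 16 9A 41 81 28 2E BB C0.
In little-endian order the low byte comes first in memory.
Reassemble most-significant byte first: C0 BB 2E 28 81 41 9A 16 → 0xC0BB2E2881419A16.

0xC0BB2E2881419A16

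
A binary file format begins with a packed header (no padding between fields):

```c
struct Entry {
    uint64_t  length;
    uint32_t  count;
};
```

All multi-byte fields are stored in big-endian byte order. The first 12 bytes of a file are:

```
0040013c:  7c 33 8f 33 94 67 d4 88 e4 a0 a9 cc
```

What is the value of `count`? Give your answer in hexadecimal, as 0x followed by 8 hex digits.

0xE4A0A9CC

`count` follows `length` (8 bytes), so it starts at byte offset 8 and occupies 4 bytes.
Bytes at offsets 8..11: E4 A0 A9 CC.
Big-endian: lowest address holds the most-significant byte.
The bytes are already most-significant first: 0xE4A0A9CC.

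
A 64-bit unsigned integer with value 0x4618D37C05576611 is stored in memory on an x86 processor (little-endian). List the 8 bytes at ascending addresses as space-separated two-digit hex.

Split into bytes (most-significant first): 46 18 D3 7C 05 57 66 11.
In little-endian order the low byte comes first in memory.
So at ascending addresses the bytes are 11 66 57 05 7C D3 18 46.

11 66 57 05 7C D3 18 46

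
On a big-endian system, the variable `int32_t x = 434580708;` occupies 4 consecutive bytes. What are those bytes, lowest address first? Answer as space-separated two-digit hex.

434580708 in hexadecimal, padded to 32 bits, is 0x19E72CE4.
Split into bytes (most-significant first): 19 E7 2C E4.
Big-endian stores the most-significant byte at the lowest address.
So the memory order matches the most-significant-first order: 19 E7 2C E4.

19 E7 2C E4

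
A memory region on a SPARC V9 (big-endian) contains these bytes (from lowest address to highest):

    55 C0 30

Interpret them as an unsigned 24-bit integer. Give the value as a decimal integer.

Big-endian stores the most-significant byte at the lowest address.
The bytes are already most-significant first: 0x55C030.
0x55C030 = 5619760.

5619760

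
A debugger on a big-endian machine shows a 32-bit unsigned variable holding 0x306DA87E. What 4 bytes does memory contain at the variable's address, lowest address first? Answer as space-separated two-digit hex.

30 6D A8 7E

Split into bytes (most-significant first): 30 6D A8 7E.
Big-endian stores the most-significant byte at the lowest address.
So the memory order matches the most-significant-first order: 30 6D A8 7E.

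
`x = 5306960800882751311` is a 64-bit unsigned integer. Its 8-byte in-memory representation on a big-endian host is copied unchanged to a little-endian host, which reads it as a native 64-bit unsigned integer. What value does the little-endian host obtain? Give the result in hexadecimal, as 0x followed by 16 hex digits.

0x4FF7891DBB1CA649

5306960800882751311 in 64-bit hexadecimal is 0x49A61CBB1D89F74F.
Stored big-endian, the bytes at ascending addresses are 49 A6 1C BB 1D 89 F7 4F.
Read back as little-endian, the first byte is least significant, giving 0x4FF7891DBB1CA649.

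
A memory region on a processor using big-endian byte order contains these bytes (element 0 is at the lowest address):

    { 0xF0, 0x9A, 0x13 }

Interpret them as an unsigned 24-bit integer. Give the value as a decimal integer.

Big-endian: lowest address holds the most-significant byte.
The bytes are already most-significant first: 0xF09A13.
0xF09A13 = 15768083.

15768083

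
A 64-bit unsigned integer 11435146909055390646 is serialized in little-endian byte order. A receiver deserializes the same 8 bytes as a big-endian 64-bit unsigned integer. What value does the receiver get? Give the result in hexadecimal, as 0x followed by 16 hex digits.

0xB613A71C87CDB19E

11435146909055390646 in 64-bit hexadecimal is 0x9EB1CD871CA713B6.
Stored little-endian, the bytes at ascending addresses are B6 13 A7 1C 87 CD B1 9E.
Read back as big-endian, the last byte is least significant, giving 0xB613A71C87CDB19E.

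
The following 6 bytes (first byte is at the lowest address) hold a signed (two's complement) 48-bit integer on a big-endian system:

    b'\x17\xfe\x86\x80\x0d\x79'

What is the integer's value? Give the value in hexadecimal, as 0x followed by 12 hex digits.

In big-endian order the high byte comes first in memory.
The bytes are already most-significant first: 0x17FE86800D79.

0x17FE86800D79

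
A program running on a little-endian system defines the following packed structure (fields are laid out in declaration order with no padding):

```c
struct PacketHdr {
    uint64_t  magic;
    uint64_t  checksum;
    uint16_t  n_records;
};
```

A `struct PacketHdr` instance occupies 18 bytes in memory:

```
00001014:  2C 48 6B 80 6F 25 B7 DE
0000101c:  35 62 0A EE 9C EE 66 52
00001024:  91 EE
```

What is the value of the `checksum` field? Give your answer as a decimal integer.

5937695516510544437

`checksum` follows `magic` (8 bytes), so it starts at byte offset 8 and occupies 8 bytes.
Bytes at offsets 8..15: 35 62 0A EE 9C EE 66 52.
In little-endian order the low byte comes first in memory.
Reassemble most-significant byte first: 52 66 EE 9C EE 0A 62 35 → 0x5266EE9CEE0A6235.
0x5266EE9CEE0A6235 = 5937695516510544437.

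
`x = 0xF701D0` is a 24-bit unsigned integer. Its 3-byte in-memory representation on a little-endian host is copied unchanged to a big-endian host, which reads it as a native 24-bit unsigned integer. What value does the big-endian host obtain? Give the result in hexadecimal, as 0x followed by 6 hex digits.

Stored little-endian, the bytes at ascending addresses are D0 01 F7.
Read back as big-endian, the last byte is least significant, giving 0xD001F7.

0xD001F7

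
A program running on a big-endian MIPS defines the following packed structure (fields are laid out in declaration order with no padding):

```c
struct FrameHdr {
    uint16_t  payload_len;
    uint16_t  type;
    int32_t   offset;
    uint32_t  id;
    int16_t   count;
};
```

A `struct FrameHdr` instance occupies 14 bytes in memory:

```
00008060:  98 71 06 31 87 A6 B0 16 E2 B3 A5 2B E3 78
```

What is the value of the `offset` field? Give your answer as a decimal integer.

-2019119082

`offset` follows `payload_len` (2 B), `type` (2 B), so it starts at offset 2 + 2 = 4 and occupies 4 bytes.
Bytes at offsets 4..7: 87 A6 B0 16.
In big-endian order the high byte comes first in memory.
The bytes are already most-significant first: 0x87A6B016.
Top bit is set, so as a signed 32-bit value this is 0x87A6B016 − 2^32 = -2019119082.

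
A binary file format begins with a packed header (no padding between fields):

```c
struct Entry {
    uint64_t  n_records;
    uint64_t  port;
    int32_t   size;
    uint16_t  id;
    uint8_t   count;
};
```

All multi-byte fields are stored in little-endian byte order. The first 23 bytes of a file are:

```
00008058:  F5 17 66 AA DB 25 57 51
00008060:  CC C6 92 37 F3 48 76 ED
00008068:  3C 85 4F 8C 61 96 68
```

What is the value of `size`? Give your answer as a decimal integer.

-1940945604

`size` follows `n_records` (8 B), `port` (8 B), so it starts at offset 8 + 8 = 16 and occupies 4 bytes.
Bytes at offsets 16..19: 3C 85 4F 8C.
Little-endian: lowest address holds the least-significant byte.
Reassemble most-significant byte first: 8C 4F 85 3C → 0x8C4F853C.
Top bit is set, so as a signed 32-bit value this is 0x8C4F853C − 2^32 = -1940945604.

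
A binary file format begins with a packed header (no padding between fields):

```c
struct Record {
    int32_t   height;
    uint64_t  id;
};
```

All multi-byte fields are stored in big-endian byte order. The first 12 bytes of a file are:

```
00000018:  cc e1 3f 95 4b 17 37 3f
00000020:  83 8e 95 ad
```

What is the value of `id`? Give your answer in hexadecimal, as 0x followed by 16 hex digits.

`id` follows `height` (4 bytes), so it starts at byte offset 4 and occupies 8 bytes.
Bytes at offsets 4..11: 4B 17 37 3F 83 8E 95 AD.
In big-endian order the high byte comes first in memory.
The bytes are already most-significant first: 0x4B17373F838E95AD.

0x4B17373F838E95AD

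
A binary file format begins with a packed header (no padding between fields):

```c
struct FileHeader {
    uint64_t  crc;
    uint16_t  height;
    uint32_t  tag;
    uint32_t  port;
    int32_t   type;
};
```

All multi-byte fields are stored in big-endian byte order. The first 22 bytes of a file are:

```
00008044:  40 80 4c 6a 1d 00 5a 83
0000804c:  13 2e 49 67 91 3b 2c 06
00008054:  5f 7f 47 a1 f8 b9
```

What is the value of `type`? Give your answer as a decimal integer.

`type` follows `crc` (8 B), `height` (2 B), `tag` (4 B), `port` (4 B), so it starts at offset 8 + 2 + 4 + 4 = 18 and occupies 4 bytes.
Bytes at offsets 18..21: 47 A1 F8 B9.
Big-endian: lowest address holds the most-significant byte.
The bytes are already most-significant first: 0x47A1F8B9.
0x47A1F8B9 = 1201797305.

1201797305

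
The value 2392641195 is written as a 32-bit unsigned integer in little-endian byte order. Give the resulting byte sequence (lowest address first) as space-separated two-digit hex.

2392641195 in hexadecimal, padded to 32 bits, is 0x8E9CCEAB.
Split into bytes (most-significant first): 8E 9C CE AB.
Little-endian: lowest address holds the least-significant byte.
So at ascending addresses the bytes are AB CE 9C 8E.

AB CE 9C 8E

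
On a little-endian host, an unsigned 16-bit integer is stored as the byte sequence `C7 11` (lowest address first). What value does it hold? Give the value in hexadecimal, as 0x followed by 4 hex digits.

0x11C7

In little-endian order the low byte comes first in memory.
Reassemble most-significant byte first: 11 C7 → 0x11C7.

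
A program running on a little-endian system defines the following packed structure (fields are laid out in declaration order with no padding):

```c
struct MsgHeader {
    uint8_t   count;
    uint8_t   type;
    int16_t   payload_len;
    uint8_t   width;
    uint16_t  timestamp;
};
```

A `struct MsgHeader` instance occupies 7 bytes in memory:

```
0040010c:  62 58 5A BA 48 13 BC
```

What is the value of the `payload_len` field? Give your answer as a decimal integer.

`payload_len` follows `count` (1 B), `type` (1 B), so it starts at offset 1 + 1 = 2 and occupies 2 bytes.
Bytes at offsets 2..3: 5A BA.
Little-endian stores the least-significant byte at the lowest address.
Reassemble most-significant byte first: BA 5A → 0xBA5A.
Top bit is set, so as a signed 16-bit value this is 0xBA5A − 2^16 = -17830.

-17830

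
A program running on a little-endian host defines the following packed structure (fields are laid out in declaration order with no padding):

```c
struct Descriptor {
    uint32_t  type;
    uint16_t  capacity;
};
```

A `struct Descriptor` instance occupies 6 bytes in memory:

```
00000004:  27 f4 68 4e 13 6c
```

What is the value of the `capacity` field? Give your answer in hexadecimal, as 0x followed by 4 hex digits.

`capacity` follows `type` (4 bytes), so it starts at byte offset 4 and occupies 2 bytes.
Bytes at offsets 4..5: 13 6C.
Little-endian stores the least-significant byte at the lowest address.
Reassemble most-significant byte first: 6C 13 → 0x6C13.

0x6C13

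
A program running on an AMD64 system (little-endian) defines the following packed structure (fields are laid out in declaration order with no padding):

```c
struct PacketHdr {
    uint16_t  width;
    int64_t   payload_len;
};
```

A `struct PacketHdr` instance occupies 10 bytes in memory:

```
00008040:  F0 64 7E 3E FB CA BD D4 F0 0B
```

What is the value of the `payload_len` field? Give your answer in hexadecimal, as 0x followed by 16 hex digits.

`payload_len` follows `width` (2 bytes), so it starts at byte offset 2 and occupies 8 bytes.
Bytes at offsets 2..9: 7E 3E FB CA BD D4 F0 0B.
Little-endian stores the least-significant byte at the lowest address.
Reassemble most-significant byte first: 0B F0 D4 BD CA FB 3E 7E → 0x0BF0D4BDCAFB3E7E.

0x0BF0D4BDCAFB3E7E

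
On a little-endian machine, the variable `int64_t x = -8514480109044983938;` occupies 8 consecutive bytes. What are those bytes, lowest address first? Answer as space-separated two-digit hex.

Two's complement of -8514480109044983938 in 64 bits: 8514480109044983938 = 0x7629828C2AC16882; invert → 0x89D67D73D53E977D; add 1 → 0x89D67D73D53E977E.
Split into bytes (most-significant first): 89 D6 7D 73 D5 3E 97 7E.
Little-endian stores the least-significant byte at the lowest address.
So at ascending addresses the bytes are 7E 97 3E D5 73 7D D6 89.

7E 97 3E D5 73 7D D6 89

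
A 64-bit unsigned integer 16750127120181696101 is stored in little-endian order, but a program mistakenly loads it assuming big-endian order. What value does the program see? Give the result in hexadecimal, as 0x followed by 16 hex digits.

0x651611ADDE6774E8

16750127120181696101 in 64-bit hexadecimal is 0xE87467DEAD111665.
Stored little-endian, the bytes at ascending addresses are 65 16 11 AD DE 67 74 E8.
Read back as big-endian, the last byte is least significant, giving 0x651611ADDE6774E8.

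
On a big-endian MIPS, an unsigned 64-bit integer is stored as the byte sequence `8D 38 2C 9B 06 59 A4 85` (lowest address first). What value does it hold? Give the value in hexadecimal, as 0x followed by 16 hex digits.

0x8D382C9B0659A485

Big-endian: lowest address holds the most-significant byte.
The bytes are already most-significant first: 0x8D382C9B0659A485.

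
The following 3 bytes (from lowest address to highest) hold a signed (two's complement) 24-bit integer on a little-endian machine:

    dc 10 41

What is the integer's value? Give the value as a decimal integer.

In little-endian order the low byte comes first in memory.
Reassemble most-significant byte first: 41 10 DC → 0x4110DC.
0x4110DC = 4264156.

4264156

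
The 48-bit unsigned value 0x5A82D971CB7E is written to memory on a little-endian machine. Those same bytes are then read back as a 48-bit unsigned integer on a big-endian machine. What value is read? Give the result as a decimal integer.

Stored little-endian, the bytes at ascending addresses are 7E CB 71 D9 82 5A.
Read back as big-endian, the last byte is least significant, giving 0x7ECB71D9825A.
0x7ECB71D9825A = 139412253540954.

139412253540954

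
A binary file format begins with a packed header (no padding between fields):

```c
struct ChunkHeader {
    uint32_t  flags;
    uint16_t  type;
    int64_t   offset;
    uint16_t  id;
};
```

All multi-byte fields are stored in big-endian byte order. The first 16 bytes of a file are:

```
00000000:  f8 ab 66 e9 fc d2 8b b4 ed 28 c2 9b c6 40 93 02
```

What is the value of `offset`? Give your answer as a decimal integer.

`offset` follows `flags` (4 B), `type` (2 B), so it starts at offset 4 + 2 = 6 and occupies 8 bytes.
Bytes at offsets 6..13: 8B B4 ED 28 C2 9B C6 40.
Big-endian: lowest address holds the most-significant byte.
The bytes are already most-significant first: 0x8BB4ED28C29BC640.
Top bit is set, so as a signed 64-bit value this is 0x8BB4ED28C29BC640 − 2^64 = -8379812247310186944.

-8379812247310186944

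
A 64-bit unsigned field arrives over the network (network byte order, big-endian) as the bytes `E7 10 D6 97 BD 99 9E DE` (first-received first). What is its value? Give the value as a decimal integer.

Big-endian: lowest address holds the most-significant byte.
The bytes are already most-significant first: 0xE710D697BD999EDE.
0xE710D697BD999EDE = 16650043769598090974.

16650043769598090974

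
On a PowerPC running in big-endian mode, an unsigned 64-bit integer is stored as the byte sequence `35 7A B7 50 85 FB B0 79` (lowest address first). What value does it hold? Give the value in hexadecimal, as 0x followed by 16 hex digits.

0x357AB75085FBB079

Big-endian: lowest address holds the most-significant byte.
The bytes are already most-significant first: 0x357AB75085FBB079.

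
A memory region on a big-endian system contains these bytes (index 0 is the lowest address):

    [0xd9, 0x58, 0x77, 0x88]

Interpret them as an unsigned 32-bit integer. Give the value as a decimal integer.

Big-endian stores the most-significant byte at the lowest address.
The bytes are already most-significant first: 0xD9587788.
0xD9587788 = 3646453640.

3646453640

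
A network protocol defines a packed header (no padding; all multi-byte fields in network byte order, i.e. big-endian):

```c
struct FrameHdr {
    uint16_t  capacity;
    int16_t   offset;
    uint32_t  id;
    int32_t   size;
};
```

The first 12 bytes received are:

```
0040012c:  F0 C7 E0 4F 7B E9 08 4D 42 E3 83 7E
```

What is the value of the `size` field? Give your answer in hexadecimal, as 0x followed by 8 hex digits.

0x42E3837E

`size` follows `capacity` (2 B), `offset` (2 B), `id` (4 B), so it starts at offset 2 + 2 + 4 = 8 and occupies 4 bytes.
Bytes at offsets 8..11: 42 E3 83 7E.
In big-endian order the high byte comes first in memory.
The bytes are already most-significant first: 0x42E3837E.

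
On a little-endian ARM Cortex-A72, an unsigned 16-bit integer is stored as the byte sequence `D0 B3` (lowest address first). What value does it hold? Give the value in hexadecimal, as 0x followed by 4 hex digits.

Little-endian stores the least-significant byte at the lowest address.
Reassemble most-significant byte first: B3 D0 → 0xB3D0.

0xB3D0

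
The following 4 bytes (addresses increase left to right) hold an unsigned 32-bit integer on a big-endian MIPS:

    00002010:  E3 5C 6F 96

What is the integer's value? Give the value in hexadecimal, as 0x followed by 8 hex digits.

Big-endian: lowest address holds the most-significant byte.
The bytes are already most-significant first: 0xE35C6F96.

0xE35C6F96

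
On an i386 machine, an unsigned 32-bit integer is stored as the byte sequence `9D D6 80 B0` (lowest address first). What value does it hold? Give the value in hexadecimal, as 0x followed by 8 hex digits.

Little-endian: lowest address holds the least-significant byte.
Reassemble most-significant byte first: B0 80 D6 9D → 0xB080D69D.

0xB080D69D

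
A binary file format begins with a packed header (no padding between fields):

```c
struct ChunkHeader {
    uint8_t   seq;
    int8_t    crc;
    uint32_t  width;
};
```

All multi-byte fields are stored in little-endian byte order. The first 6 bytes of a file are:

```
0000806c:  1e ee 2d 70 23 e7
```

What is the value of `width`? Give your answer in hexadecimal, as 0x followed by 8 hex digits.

0xE723702D

`width` follows `seq` (1 B), `crc` (1 B), so it starts at offset 1 + 1 = 2 and occupies 4 bytes.
Bytes at offsets 2..5: 2D 70 23 E7.
Little-endian: lowest address holds the least-significant byte.
Reassemble most-significant byte first: E7 23 70 2D → 0xE723702D.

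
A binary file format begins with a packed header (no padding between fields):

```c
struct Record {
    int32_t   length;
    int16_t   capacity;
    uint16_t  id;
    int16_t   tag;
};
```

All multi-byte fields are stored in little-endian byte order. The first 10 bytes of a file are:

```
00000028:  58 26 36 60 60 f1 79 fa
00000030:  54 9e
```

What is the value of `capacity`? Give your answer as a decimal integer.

-3744

`capacity` follows `length` (4 bytes), so it starts at byte offset 4 and occupies 2 bytes.
Bytes at offsets 4..5: 60 F1.
Little-endian: lowest address holds the least-significant byte.
Reassemble most-significant byte first: F1 60 → 0xF160.
Top bit is set, so as a signed 16-bit value this is 0xF160 − 2^16 = -3744.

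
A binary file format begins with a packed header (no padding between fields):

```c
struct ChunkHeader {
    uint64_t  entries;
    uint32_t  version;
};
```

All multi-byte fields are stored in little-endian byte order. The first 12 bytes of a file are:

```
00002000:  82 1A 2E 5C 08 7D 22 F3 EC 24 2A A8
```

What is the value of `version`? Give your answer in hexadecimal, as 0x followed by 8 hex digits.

0xA82A24EC

`version` follows `entries` (8 bytes), so it starts at byte offset 8 and occupies 4 bytes.
Bytes at offsets 8..11: EC 24 2A A8.
Little-endian stores the least-significant byte at the lowest address.
Reassemble most-significant byte first: A8 2A 24 EC → 0xA82A24EC.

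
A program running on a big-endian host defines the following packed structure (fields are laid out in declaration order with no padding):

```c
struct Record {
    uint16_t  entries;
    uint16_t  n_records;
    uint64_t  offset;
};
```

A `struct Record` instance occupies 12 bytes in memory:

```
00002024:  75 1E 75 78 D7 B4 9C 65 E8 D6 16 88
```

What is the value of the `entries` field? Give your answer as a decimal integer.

29982

`entries` is the first field, at byte offset 0, occupying 2 bytes.
Bytes at offsets 0..1: 75 1E.
Big-endian: lowest address holds the most-significant byte.
The bytes are already most-significant first: 0x751E.
0x751E = 29982.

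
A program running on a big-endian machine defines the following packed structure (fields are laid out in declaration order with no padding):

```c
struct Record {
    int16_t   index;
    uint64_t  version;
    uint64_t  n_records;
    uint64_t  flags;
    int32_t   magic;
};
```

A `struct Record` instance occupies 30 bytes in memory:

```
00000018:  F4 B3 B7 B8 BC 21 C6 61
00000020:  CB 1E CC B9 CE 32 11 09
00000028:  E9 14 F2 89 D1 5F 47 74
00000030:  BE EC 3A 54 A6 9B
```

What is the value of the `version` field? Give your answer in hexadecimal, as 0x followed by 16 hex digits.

0xB7B8BC21C661CB1E

`version` follows `index` (2 bytes), so it starts at byte offset 2 and occupies 8 bytes.
Bytes at offsets 2..9: B7 B8 BC 21 C6 61 CB 1E.
Big-endian: lowest address holds the most-significant byte.
The bytes are already most-significant first: 0xB7B8BC21C661CB1E.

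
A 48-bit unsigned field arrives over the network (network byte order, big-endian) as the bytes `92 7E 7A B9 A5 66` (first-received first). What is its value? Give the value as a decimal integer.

Big-endian: lowest address holds the most-significant byte.
The bytes are already most-significant first: 0x927E7AB9A566.
0x927E7AB9A566 = 161071922521446.

161071922521446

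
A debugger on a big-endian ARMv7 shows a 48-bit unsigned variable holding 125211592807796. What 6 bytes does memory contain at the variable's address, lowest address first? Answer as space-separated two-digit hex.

125211592807796 in hexadecimal, padded to 48 bits, is 0x71E11882D574.
Split into bytes (most-significant first): 71 E1 18 82 D5 74.
Big-endian stores the most-significant byte at the lowest address.
So the memory order matches the most-significant-first order: 71 E1 18 82 D5 74.

71 E1 18 82 D5 74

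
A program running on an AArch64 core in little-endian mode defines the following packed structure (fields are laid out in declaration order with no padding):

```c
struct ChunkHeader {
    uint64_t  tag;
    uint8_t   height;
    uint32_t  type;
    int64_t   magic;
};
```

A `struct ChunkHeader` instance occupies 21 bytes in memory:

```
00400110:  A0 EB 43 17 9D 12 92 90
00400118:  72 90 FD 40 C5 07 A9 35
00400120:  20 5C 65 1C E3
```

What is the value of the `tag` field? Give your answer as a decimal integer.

`tag` is the first field, at byte offset 0, occupying 8 bytes.
Bytes at offsets 0..7: A0 EB 43 17 9D 12 92 90.
Little-endian stores the least-significant byte at the lowest address.
Reassemble most-significant byte first: 90 92 12 9D 17 43 EB A0 → 0x9092129D1743EBA0.
0x9092129D1743EBA0 = 10417409353970871200.

10417409353970871200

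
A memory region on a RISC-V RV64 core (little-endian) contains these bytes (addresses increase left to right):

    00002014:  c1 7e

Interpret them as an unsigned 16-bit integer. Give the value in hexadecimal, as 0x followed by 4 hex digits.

0x7EC1

In little-endian order the low byte comes first in memory.
Reassemble most-significant byte first: 7E C1 → 0x7EC1.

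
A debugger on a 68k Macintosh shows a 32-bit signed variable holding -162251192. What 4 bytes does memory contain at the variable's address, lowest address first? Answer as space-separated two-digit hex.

F6 54 3E 48

Two's complement of -162251192 in 32 bits: 162251192 = 0x09ABC1B8; invert → 0xF6543E47; add 1 → 0xF6543E48.
Split into bytes (most-significant first): F6 54 3E 48.
Big-endian stores the most-significant byte at the lowest address.
So the memory order matches the most-significant-first order: F6 54 3E 48.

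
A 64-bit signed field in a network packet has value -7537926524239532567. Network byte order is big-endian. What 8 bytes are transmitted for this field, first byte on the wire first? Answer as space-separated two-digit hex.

97 63 E7 C3 8B B5 2D E9

Two's complement of -7537926524239532567 in 64 bits: 7537926524239532567 = 0x689C183C744AD217; invert → 0x9763E7C38BB52DE8; add 1 → 0x9763E7C38BB52DE9.
Split into bytes (most-significant first): 97 63 E7 C3 8B B5 2D E9.
In big-endian order the high byte comes first in memory.
So the memory order matches the most-significant-first order: 97 63 E7 C3 8B B5 2D E9.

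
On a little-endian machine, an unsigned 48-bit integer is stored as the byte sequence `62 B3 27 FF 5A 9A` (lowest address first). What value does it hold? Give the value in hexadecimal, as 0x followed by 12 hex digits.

0x9A5AFF27B362

Little-endian: lowest address holds the least-significant byte.
Reassemble most-significant byte first: 9A 5A FF 27 B3 62 → 0x9A5AFF27B362.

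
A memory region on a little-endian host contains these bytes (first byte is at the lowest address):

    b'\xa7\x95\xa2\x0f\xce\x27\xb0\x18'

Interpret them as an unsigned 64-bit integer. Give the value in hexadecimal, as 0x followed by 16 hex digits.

Little-endian: lowest address holds the least-significant byte.
Reassemble most-significant byte first: 18 B0 27 CE 0F A2 95 A7 → 0x18B027CE0FA295A7.

0x18B027CE0FA295A7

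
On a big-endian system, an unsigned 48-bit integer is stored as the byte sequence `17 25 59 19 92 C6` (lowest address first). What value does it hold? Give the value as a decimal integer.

Big-endian stores the most-significant byte at the lowest address.
The bytes are already most-significant first: 0x1725591992C6.
0x1725591992C6 = 25449176076998.

25449176076998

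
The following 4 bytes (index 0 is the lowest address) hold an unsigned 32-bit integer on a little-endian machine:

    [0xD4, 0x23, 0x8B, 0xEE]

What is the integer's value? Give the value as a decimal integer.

4002096084

Little-endian: lowest address holds the least-significant byte.
Reassemble most-significant byte first: EE 8B 23 D4 → 0xEE8B23D4.
0xEE8B23D4 = 4002096084.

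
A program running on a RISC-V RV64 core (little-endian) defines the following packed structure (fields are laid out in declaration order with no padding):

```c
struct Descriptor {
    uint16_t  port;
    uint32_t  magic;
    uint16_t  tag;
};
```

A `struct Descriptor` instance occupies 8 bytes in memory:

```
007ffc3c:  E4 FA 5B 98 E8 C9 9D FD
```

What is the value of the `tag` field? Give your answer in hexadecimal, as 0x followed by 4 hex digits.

`tag` follows `port` (2 B), `magic` (4 B), so it starts at offset 2 + 4 = 6 and occupies 2 bytes.
Bytes at offsets 6..7: 9D FD.
In little-endian order the low byte comes first in memory.
Reassemble most-significant byte first: FD 9D → 0xFD9D.

0xFD9D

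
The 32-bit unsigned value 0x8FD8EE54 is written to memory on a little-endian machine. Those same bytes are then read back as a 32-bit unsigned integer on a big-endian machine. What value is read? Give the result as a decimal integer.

1424939151

Stored little-endian, the bytes at ascending addresses are 54 EE D8 8F.
Read back as big-endian, the last byte is least significant, giving 0x54EED88F.
0x54EED88F = 1424939151.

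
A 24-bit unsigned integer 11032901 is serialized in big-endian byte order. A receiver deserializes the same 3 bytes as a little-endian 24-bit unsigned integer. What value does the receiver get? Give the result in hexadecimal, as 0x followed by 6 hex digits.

11032901 in 24-bit hexadecimal is 0xA85945.
Stored big-endian, the bytes at ascending addresses are A8 59 45.
Read back as little-endian, the first byte is least significant, giving 0x4559A8.

0x4559A8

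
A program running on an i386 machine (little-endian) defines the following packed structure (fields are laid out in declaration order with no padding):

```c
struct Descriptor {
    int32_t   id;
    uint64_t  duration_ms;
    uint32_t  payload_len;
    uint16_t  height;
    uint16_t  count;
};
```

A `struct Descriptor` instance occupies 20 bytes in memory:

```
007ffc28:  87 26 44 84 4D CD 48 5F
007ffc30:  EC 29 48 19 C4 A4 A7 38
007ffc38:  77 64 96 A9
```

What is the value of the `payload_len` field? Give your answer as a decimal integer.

950510788

`payload_len` follows `id` (4 B), `duration_ms` (8 B), so it starts at offset 4 + 8 = 12 and occupies 4 bytes.
Bytes at offsets 12..15: C4 A4 A7 38.
Little-endian stores the least-significant byte at the lowest address.
Reassemble most-significant byte first: 38 A7 A4 C4 → 0x38A7A4C4.
0x38A7A4C4 = 950510788.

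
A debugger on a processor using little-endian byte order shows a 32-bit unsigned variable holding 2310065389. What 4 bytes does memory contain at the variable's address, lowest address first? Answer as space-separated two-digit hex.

2310065389 in hexadecimal, padded to 32 bits, is 0x89B0CCED.
Split into bytes (most-significant first): 89 B0 CC ED.
Little-endian: lowest address holds the least-significant byte.
So at ascending addresses the bytes are ED CC B0 89.

ED CC B0 89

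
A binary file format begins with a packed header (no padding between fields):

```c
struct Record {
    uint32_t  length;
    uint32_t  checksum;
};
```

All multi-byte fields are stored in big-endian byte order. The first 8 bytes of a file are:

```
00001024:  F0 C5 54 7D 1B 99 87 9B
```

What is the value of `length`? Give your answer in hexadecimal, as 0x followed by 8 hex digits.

`length` is the first field, at byte offset 0, occupying 4 bytes.
Bytes at offsets 0..3: F0 C5 54 7D.
In big-endian order the high byte comes first in memory.
The bytes are already most-significant first: 0xF0C5547D.

0xF0C5547D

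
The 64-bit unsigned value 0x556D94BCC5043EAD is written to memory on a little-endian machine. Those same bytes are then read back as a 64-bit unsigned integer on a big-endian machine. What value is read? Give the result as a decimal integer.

12483420464436505941

Stored little-endian, the bytes at ascending addresses are AD 3E 04 C5 BC 94 6D 55.
Read back as big-endian, the last byte is least significant, giving 0xAD3E04C5BC946D55.
0xAD3E04C5BC946D55 = 12483420464436505941.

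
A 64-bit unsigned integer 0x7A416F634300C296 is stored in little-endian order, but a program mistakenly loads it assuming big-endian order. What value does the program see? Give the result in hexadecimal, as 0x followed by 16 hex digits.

Stored little-endian, the bytes at ascending addresses are 96 C2 00 43 63 6F 41 7A.
Read back as big-endian, the last byte is least significant, giving 0x96C20043636F417A.

0x96C20043636F417A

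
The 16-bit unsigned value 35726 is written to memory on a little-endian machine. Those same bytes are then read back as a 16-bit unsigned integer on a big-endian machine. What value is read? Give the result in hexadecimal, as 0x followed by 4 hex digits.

0x8E8B

35726 in 16-bit hexadecimal is 0x8B8E.
Stored little-endian, the bytes at ascending addresses are 8E 8B.
Read back as big-endian, the last byte is least significant, giving 0x8E8B.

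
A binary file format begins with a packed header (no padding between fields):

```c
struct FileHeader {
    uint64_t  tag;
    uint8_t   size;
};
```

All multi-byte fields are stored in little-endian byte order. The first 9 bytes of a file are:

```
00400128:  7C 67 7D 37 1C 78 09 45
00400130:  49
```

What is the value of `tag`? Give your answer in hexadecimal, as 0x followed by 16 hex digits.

0x4509781C377D677C

`tag` is the first field, at byte offset 0, occupying 8 bytes.
Bytes at offsets 0..7: 7C 67 7D 37 1C 78 09 45.
Little-endian: lowest address holds the least-significant byte.
Reassemble most-significant byte first: 45 09 78 1C 37 7D 67 7C → 0x4509781C377D677C.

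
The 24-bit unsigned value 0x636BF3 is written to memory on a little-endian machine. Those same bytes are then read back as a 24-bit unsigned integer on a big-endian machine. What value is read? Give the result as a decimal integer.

Stored little-endian, the bytes at ascending addresses are F3 6B 63.
Read back as big-endian, the last byte is least significant, giving 0xF36B63.
0xF36B63 = 15952739.

15952739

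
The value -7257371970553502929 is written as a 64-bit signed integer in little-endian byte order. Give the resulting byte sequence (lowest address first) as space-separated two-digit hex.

Two's complement of -7257371970553502929 in 64 bits: 7257371970553502929 = 0x64B75D5B23B7DCD1; invert → 0x9B48A2A4DC48232E; add 1 → 0x9B48A2A4DC48232F.
Split into bytes (most-significant first): 9B 48 A2 A4 DC 48 23 2F.
Little-endian stores the least-significant byte at the lowest address.
So at ascending addresses the bytes are 2F 23 48 DC A4 A2 48 9B.

2F 23 48 DC A4 A2 48 9B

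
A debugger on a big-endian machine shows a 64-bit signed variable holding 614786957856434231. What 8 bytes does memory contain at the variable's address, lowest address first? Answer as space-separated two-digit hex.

08 88 29 7B 1B 93 68 37

614786957856434231 in hexadecimal, padded to 64 bits, is 0x0888297B1B936837.
Split into bytes (most-significant first): 08 88 29 7B 1B 93 68 37.
Big-endian: lowest address holds the most-significant byte.
So the memory order matches the most-significant-first order: 08 88 29 7B 1B 93 68 37.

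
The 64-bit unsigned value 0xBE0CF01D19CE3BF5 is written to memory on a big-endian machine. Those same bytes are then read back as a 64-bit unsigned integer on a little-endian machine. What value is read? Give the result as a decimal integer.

17670944170190048446

Stored big-endian, the bytes at ascending addresses are BE 0C F0 1D 19 CE 3B F5.
Read back as little-endian, the first byte is least significant, giving 0xF53BCE191DF00CBE.
0xF53BCE191DF00CBE = 17670944170190048446.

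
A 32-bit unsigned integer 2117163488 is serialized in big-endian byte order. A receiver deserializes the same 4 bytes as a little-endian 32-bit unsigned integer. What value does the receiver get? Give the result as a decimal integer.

2117163488 in 32-bit hexadecimal is 0x7E3159E0.
Stored big-endian, the bytes at ascending addresses are 7E 31 59 E0.
Read back as little-endian, the first byte is least significant, giving 0xE059317E.
0xE059317E = 3763941758.

3763941758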